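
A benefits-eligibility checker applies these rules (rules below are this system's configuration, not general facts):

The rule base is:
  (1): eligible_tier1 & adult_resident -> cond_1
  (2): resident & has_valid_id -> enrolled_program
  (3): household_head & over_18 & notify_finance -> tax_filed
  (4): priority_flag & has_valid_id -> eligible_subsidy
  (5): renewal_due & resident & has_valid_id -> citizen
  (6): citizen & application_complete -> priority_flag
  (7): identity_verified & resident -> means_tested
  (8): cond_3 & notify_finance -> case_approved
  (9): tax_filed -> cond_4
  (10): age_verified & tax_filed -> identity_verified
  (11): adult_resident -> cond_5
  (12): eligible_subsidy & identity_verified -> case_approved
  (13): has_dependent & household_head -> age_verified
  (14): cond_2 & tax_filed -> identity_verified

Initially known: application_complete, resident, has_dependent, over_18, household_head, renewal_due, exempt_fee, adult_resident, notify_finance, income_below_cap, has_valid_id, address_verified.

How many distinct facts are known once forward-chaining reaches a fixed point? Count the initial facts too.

Round 1 — (2), (3), (5), (11), (13), derive enrolled_program, tax_filed, citizen, cond_5, age_verified.
Round 2 — (6), (9), (10), derive priority_flag, cond_4, identity_verified.
Round 3 — (4), (7), derive eligible_subsidy, means_tested.
Round 4 — (12), derive case_approved.
Closure: {address_verified, adult_resident, age_verified, application_complete, case_approved, citizen, cond_4, cond_5, eligible_subsidy, enrolled_program, exempt_fee, has_dependent, has_valid_id, household_head, identity_verified, income_below_cap, means_tested, notify_finance, over_18, priority_flag, renewal_due, resident, tax_filed} — 23 facts.

23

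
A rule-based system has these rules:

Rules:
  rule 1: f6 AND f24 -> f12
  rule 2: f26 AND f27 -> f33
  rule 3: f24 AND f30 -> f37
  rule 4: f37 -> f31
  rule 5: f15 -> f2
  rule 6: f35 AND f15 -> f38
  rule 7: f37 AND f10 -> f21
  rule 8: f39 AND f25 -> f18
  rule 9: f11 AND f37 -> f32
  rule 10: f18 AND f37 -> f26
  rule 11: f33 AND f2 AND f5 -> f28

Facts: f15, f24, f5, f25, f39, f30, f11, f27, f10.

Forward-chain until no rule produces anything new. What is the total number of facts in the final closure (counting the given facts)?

Round 1: rule 3 [f24 AND f30 -> f37]; rule 5 [f15 -> f2]; rule 8 [f39 AND f25 -> f18]. Adds f37, f2, f18.
Round 2: rule 4 [f37 -> f31]; rule 7 [f37 AND f10 -> f21]; rule 9 [f11 AND f37 -> f32]; rule 10 [f18 AND f37 -> f26]. Adds f31, f21, f32, f26.
Round 3: rule 2 [f26 AND f27 -> f33]. Adds f33.
Round 4: rule 11 [f33 AND f2 AND f5 -> f28]. Adds f28.
Closure: {f10, f11, f15, f18, f2, f21, f24, f25, f26, f27, f28, f30, f31, f32, f33, f37, f39, f5} — 18 facts.

18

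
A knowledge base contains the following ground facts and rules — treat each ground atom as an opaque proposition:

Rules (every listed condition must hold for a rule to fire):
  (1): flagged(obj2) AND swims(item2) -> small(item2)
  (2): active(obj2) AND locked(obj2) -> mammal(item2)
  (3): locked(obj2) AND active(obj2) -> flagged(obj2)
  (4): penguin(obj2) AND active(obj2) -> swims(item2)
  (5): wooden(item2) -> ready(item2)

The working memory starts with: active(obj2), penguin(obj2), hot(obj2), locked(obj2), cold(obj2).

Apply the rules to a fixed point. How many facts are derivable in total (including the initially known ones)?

Round 1: (2) [active(obj2) AND locked(obj2) -> mammal(item2)]; (3) [locked(obj2) AND active(obj2) -> flagged(obj2)]; (4) [penguin(obj2) AND active(obj2) -> swims(item2)]. Adds mammal(item2), flagged(obj2), swims(item2).
Round 2: (1) [flagged(obj2) AND swims(item2) -> small(item2)]. Adds small(item2).
Closure: {active(obj2), cold(obj2), flagged(obj2), hot(obj2), locked(obj2), mammal(item2), penguin(obj2), small(item2), swims(item2)} — 9 facts.

9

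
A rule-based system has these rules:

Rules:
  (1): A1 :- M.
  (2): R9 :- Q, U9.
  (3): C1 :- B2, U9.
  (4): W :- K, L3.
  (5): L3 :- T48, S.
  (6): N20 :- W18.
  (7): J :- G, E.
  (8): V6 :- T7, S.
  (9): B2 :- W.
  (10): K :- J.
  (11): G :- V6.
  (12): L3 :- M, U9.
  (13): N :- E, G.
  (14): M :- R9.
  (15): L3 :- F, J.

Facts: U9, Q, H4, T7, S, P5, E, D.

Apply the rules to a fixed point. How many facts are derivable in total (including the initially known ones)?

Round 1: (2) [R9 :- Q, U9.]; (8) [V6 :- T7, S.]. New: R9, V6.
Round 2: (11) [G :- V6.]; (14) [M :- R9.]. New: G, M.
Round 3: (1) [A1 :- M.]; (7) [J :- G, E.]; (12) [L3 :- M, U9.]; (13) [N :- E, G.]. New: A1, J, L3, N.
Round 4: (10) [K :- J.]. New: K.
Round 5: (4) [W :- K, L3.]. New: W.
Round 6: (9) [B2 :- W.]. New: B2.
Round 7: (3) [C1 :- B2, U9.]. New: C1.
Closure: {A1, B2, C1, D, E, G, H4, J, K, L3, M, N, P5, Q, R9, S, T7, U9, V6, W} — 20 facts.

20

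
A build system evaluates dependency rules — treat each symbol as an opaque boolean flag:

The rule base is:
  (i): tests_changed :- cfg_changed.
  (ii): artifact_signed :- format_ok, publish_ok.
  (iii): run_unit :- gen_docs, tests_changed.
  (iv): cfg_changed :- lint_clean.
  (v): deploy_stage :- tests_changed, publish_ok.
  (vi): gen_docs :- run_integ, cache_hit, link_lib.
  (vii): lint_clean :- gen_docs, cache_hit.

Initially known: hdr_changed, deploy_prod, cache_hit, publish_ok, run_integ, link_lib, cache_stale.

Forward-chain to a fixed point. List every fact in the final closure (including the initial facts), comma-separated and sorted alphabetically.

Round 1 fires (vi), giving gen_docs.
Round 2 fires (vii), giving lint_clean.
Round 3 fires (iv), giving cfg_changed.
Round 4 fires (i), giving tests_changed.
Round 5 fires (iii), (v), giving run_unit, deploy_stage.

cache_hit, cache_stale, cfg_changed, deploy_prod, deploy_stage, gen_docs, hdr_changed, link_lib, lint_clean, publish_ok, run_integ, run_unit, tests_changed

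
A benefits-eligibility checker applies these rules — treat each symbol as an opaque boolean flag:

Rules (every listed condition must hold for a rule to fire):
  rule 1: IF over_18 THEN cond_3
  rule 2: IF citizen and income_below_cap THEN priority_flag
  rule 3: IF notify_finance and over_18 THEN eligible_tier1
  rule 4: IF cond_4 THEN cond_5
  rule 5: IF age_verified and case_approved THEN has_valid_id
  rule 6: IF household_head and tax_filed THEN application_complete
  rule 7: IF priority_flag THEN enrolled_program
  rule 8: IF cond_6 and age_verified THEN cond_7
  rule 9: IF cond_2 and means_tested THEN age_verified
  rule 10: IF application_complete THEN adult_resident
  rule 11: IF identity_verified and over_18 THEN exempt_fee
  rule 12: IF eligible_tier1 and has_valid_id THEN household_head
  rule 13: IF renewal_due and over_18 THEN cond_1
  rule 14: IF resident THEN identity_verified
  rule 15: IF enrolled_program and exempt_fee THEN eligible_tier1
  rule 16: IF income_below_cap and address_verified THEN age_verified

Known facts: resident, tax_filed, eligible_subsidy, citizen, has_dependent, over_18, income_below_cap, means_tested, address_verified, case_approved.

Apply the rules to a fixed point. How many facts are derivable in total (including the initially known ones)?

21

Round 1: rule 1 [IF over_18 THEN cond_3]; rule 2 [IF citizen and income_below_cap THEN priority_flag]; rule 14 [IF resident THEN identity_verified]; rule 16 [IF income_below_cap and address_verified THEN age_verified]. New: cond_3, priority_flag, identity_verified, age_verified.
Round 2: rule 5 [IF age_verified and case_approved THEN has_valid_id]; rule 7 [IF priority_flag THEN enrolled_program]; rule 11 [IF identity_verified and over_18 THEN exempt_fee]. New: has_valid_id, enrolled_program, exempt_fee.
Round 3: rule 15 [IF enrolled_program and exempt_fee THEN eligible_tier1]. New: eligible_tier1.
Round 4: rule 12 [IF eligible_tier1 and has_valid_id THEN household_head]. New: household_head.
Round 5: rule 6 [IF household_head and tax_filed THEN application_complete]. New: application_complete.
Round 6: rule 10 [IF application_complete THEN adult_resident]. New: adult_resident.
Closure: {address_verified, adult_resident, age_verified, application_complete, case_approved, citizen, cond_3, eligible_subsidy, eligible_tier1, enrolled_program, exempt_fee, has_dependent, has_valid_id, household_head, identity_verified, income_below_cap, means_tested, over_18, priority_flag, resident, tax_filed} — 21 facts.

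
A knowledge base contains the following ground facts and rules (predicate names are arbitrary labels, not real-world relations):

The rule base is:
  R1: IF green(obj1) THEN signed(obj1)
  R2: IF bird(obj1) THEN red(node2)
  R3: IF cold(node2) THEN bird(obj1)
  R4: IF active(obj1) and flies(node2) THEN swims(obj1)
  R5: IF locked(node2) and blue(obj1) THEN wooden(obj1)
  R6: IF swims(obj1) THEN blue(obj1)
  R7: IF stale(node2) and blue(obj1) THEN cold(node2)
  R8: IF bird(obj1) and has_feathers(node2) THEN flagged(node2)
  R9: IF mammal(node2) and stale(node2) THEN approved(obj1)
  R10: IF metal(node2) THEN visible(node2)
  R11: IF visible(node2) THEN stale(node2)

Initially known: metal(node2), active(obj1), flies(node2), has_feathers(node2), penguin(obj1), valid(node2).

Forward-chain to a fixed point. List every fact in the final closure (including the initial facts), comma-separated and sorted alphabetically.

Round 1: R4 [IF active(obj1) and flies(node2) THEN swims(obj1)]; R10 [IF metal(node2) THEN visible(node2)]. Adds swims(obj1), visible(node2).
Round 2: R6 [IF swims(obj1) THEN blue(obj1)]; R11 [IF visible(node2) THEN stale(node2)]. Adds blue(obj1), stale(node2).
Round 3: R7 [IF stale(node2) and blue(obj1) THEN cold(node2)]. Adds cold(node2).
Round 4: R3 [IF cold(node2) THEN bird(obj1)]. Adds bird(obj1).
Round 5: R2 [IF bird(obj1) THEN red(node2)]; R8 [IF bird(obj1) and has_feathers(node2) THEN flagged(node2)]. Adds red(node2), flagged(node2).

active(obj1), bird(obj1), blue(obj1), cold(node2), flagged(node2), flies(node2), has_feathers(node2), metal(node2), penguin(obj1), red(node2), stale(node2), swims(obj1), valid(node2), visible(node2)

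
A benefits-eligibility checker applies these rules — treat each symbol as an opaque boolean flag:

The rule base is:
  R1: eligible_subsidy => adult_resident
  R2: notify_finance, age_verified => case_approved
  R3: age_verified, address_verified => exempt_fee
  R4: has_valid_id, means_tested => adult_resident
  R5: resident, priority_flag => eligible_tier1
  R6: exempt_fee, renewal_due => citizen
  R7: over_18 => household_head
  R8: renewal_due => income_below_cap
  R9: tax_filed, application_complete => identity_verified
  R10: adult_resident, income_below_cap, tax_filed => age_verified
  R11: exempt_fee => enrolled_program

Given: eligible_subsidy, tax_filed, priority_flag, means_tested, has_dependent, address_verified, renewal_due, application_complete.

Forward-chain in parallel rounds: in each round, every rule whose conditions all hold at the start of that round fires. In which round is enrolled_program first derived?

Round 1 — R1, R8, R9, derive adult_resident, income_below_cap, identity_verified.
Round 2 — R10, derive age_verified.
Round 3 — R3, derive exempt_fee.
Round 4 — R6, R11, derive citizen, enrolled_program.
enrolled_program first appears in round 4.

4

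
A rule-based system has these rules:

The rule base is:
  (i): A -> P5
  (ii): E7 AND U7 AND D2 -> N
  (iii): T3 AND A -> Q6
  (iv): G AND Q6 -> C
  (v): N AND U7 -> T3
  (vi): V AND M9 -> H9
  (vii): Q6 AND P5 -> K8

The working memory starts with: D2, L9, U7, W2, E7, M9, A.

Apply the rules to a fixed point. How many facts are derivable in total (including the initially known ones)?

Round 1: (i) [A -> P5]; (ii) [E7 AND U7 AND D2 -> N]. Adds P5, N.
Round 2: (v) [N AND U7 -> T3]. Adds T3.
Round 3: (iii) [T3 AND A -> Q6]. Adds Q6.
Round 4: (vii) [Q6 AND P5 -> K8]. Adds K8.
Closure: {A, D2, E7, K8, L9, M9, N, P5, Q6, T3, U7, W2} — 12 facts.

12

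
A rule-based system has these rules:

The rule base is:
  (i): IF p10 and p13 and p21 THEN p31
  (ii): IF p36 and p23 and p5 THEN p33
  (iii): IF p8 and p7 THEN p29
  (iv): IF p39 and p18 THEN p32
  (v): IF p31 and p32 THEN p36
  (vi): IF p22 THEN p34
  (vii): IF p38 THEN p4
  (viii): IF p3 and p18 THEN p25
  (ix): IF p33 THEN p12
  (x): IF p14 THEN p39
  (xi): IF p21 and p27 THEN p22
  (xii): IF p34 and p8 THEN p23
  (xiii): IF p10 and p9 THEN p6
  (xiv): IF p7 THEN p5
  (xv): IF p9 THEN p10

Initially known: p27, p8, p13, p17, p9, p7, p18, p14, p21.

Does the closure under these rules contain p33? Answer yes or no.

yes

[1] (iii) [IF p8 and p7 THEN p29]; (x) [IF p14 THEN p39]; (xi) [IF p21 and p27 THEN p22]; (xiv) [IF p7 THEN p5]; (xv) [IF p9 THEN p10]. ⇒ new: p29, p39, p22, p5, p10.
[2] (i) [IF p10 and p13 and p21 THEN p31]; (iv) [IF p39 and p18 THEN p32]; (vi) [IF p22 THEN p34]; (xiii) [IF p10 and p9 THEN p6]. ⇒ new: p31, p32, p34, p6.
[3] (v) [IF p31 and p32 THEN p36]; (xii) [IF p34 and p8 THEN p23]. ⇒ new: p36, p23.
[4] (ii) [IF p36 and p23 and p5 THEN p33]. ⇒ new: p33.
[5] (ix) [IF p33 THEN p12]. ⇒ new: p12.
p33 appears in round 4, so it is derivable.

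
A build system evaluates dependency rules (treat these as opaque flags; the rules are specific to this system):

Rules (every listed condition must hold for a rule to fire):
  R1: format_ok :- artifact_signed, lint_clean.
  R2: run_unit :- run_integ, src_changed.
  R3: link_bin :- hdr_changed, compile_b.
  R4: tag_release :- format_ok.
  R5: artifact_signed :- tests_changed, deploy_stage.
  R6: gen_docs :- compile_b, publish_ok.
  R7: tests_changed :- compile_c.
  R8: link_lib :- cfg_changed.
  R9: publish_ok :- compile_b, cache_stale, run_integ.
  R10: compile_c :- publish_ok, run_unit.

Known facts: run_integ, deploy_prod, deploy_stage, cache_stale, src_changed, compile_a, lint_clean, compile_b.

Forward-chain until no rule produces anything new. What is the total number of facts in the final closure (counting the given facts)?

Round 1: R2 [run_unit :- run_integ, src_changed.]; R9 [publish_ok :- compile_b, cache_stale, run_integ.]. New: run_unit, publish_ok.
Round 2: R6 [gen_docs :- compile_b, publish_ok.]; R10 [compile_c :- publish_ok, run_unit.]. New: gen_docs, compile_c.
Round 3: R7 [tests_changed :- compile_c.]. New: tests_changed.
Round 4: R5 [artifact_signed :- tests_changed, deploy_stage.]. New: artifact_signed.
Round 5: R1 [format_ok :- artifact_signed, lint_clean.]. New: format_ok.
Round 6: R4 [tag_release :- format_ok.]. New: tag_release.
Closure: {artifact_signed, cache_stale, compile_a, compile_b, compile_c, deploy_prod, deploy_stage, format_ok, gen_docs, lint_clean, publish_ok, run_integ, run_unit, src_changed, tag_release, tests_changed} — 16 facts.

16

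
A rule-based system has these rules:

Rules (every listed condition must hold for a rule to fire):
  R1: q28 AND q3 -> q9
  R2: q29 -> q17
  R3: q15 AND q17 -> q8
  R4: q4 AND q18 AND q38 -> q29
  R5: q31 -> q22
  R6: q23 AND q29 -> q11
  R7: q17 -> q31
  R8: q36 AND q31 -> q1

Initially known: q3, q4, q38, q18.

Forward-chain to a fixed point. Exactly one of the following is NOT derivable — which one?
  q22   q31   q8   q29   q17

Round 1 — R4, derive q29.
Round 2 — R2, derive q17.
Round 3 — R7, derive q31.
Round 4 — R5, derive q22.
Derived: q17 (round 2), q29 (round 1), q31 (round 3), q22 (round 4). q8 never appears in any round.

q8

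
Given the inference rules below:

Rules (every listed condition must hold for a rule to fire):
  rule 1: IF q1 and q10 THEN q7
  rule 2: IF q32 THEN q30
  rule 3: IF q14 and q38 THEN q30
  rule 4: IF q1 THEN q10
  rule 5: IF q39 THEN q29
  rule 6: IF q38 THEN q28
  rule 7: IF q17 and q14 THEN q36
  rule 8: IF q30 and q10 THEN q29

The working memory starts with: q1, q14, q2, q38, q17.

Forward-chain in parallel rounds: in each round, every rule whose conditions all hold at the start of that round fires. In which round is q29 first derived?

Round 1 fires rule 3, rule 4, rule 6, rule 7, giving q30, q10, q28, q36.
Round 2 fires rule 1, rule 8, giving q7, q29.
q29 first appears in round 2.

2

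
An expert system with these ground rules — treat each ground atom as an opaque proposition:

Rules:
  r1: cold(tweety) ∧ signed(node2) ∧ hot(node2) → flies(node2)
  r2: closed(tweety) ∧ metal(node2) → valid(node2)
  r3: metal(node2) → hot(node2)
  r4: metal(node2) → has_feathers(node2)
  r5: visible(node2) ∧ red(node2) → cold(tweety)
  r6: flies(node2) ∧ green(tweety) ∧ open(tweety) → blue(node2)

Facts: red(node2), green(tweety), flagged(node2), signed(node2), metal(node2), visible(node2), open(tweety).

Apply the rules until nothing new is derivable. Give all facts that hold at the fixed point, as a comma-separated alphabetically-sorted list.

blue(node2), cold(tweety), flagged(node2), flies(node2), green(tweety), has_feathers(node2), hot(node2), metal(node2), open(tweety), red(node2), signed(node2), visible(node2)

Round 1 fires r3, r4, r5, giving hot(node2), has_feathers(node2), cold(tweety).
Round 2 fires r1, giving flies(node2).
Round 3 fires r6, giving blue(node2).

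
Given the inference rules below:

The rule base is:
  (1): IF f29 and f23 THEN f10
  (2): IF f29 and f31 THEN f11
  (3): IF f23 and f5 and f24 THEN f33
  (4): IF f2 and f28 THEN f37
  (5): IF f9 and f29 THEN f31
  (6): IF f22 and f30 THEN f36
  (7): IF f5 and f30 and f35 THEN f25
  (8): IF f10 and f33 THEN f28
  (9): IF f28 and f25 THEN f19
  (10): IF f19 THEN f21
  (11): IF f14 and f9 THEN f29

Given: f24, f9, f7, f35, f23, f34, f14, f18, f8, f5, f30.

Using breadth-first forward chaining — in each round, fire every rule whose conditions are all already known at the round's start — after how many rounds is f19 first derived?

Round 1 fires (3), (7), (11), giving f33, f25, f29.
Round 2 fires (1), (5), giving f10, f31.
Round 3 fires (2), (8), giving f11, f28.
Round 4 fires (9), giving f19.
f19 first appears in round 4.

4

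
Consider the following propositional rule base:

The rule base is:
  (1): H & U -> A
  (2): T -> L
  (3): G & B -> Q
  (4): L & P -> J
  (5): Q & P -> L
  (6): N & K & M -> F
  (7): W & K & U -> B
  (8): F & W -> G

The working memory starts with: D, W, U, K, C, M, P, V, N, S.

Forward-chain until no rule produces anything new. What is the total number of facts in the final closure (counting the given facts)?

16

Round 1 fires (6), (7), giving F, B.
Round 2 fires (8), giving G.
Round 3 fires (3), giving Q.
Round 4 fires (5), giving L.
Round 5 fires (4), giving J.
Closure: {B, C, D, F, G, J, K, L, M, N, P, Q, S, U, V, W} — 16 facts.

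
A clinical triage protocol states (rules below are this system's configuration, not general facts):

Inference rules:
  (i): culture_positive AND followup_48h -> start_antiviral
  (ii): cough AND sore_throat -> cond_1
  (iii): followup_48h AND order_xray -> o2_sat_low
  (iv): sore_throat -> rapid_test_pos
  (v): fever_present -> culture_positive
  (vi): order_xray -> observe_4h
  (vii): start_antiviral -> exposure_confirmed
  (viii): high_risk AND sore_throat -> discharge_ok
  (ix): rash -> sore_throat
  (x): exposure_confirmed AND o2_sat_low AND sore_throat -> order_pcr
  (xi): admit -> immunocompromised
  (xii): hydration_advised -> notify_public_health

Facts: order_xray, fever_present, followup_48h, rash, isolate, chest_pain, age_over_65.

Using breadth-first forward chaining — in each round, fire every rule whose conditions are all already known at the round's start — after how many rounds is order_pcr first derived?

Round 1: (iii) [followup_48h AND order_xray -> o2_sat_low]; (v) [fever_present -> culture_positive]; (vi) [order_xray -> observe_4h]; (ix) [rash -> sore_throat]. New: o2_sat_low, culture_positive, observe_4h, sore_throat.
Round 2: (i) [culture_positive AND followup_48h -> start_antiviral]; (iv) [sore_throat -> rapid_test_pos]. New: start_antiviral, rapid_test_pos.
Round 3: (vii) [start_antiviral -> exposure_confirmed]. New: exposure_confirmed.
Round 4: (x) [exposure_confirmed AND o2_sat_low AND sore_throat -> order_pcr]. New: order_pcr.
order_pcr first appears in round 4.

4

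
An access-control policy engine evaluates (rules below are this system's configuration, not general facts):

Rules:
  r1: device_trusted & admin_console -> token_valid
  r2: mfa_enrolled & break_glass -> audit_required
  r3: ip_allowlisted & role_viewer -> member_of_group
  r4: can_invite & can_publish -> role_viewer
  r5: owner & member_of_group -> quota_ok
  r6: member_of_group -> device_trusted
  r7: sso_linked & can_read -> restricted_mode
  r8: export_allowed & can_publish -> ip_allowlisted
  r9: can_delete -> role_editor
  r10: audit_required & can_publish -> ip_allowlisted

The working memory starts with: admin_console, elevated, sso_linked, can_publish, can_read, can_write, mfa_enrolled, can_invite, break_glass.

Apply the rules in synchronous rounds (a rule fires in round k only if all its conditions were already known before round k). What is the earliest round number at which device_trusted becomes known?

Round 1 fires r2, r4, r7, giving audit_required, role_viewer, restricted_mode.
Round 2 fires r10, giving ip_allowlisted.
Round 3 fires r3, giving member_of_group.
Round 4 fires r6, giving device_trusted.
device_trusted first appears in round 4.

4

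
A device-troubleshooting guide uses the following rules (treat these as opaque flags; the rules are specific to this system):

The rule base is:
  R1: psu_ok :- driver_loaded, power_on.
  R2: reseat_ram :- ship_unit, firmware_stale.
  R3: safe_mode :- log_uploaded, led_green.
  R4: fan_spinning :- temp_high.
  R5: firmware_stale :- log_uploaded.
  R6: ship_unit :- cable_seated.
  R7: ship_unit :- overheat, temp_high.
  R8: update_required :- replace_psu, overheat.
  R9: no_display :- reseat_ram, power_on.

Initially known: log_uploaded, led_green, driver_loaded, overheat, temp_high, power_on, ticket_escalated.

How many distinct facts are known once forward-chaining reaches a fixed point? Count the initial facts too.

14

Round 1: R1 [psu_ok :- driver_loaded, power_on.]; R3 [safe_mode :- log_uploaded, led_green.]; R4 [fan_spinning :- temp_high.]; R5 [firmware_stale :- log_uploaded.]; R7 [ship_unit :- overheat, temp_high.]. New: psu_ok, safe_mode, fan_spinning, firmware_stale, ship_unit.
Round 2: R2 [reseat_ram :- ship_unit, firmware_stale.]. New: reseat_ram.
Round 3: R9 [no_display :- reseat_ram, power_on.]. New: no_display.
Closure: {driver_loaded, fan_spinning, firmware_stale, led_green, log_uploaded, no_display, overheat, power_on, psu_ok, reseat_ram, safe_mode, ship_unit, temp_high, ticket_escalated} — 14 facts.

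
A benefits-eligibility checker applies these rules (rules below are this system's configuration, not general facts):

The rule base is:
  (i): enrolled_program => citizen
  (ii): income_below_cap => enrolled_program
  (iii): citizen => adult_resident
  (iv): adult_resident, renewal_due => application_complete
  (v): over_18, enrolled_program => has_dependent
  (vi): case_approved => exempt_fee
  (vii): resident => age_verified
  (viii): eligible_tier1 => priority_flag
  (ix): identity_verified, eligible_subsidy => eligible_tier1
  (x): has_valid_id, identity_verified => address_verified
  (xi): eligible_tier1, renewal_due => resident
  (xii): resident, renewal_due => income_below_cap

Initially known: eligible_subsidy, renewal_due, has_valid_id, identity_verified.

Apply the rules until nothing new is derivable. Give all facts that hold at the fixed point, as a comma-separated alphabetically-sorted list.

Round 1 — (ix), (x), derive eligible_tier1, address_verified.
Round 2 — (viii), (xi), derive priority_flag, resident.
Round 3 — (vii), (xii), derive age_verified, income_below_cap.
Round 4 — (ii), derive enrolled_program.
Round 5 — (i), derive citizen.
Round 6 — (iii), derive adult_resident.
Round 7 — (iv), derive application_complete.

address_verified, adult_resident, age_verified, application_complete, citizen, eligible_subsidy, eligible_tier1, enrolled_program, has_valid_id, identity_verified, income_below_cap, priority_flag, renewal_due, resident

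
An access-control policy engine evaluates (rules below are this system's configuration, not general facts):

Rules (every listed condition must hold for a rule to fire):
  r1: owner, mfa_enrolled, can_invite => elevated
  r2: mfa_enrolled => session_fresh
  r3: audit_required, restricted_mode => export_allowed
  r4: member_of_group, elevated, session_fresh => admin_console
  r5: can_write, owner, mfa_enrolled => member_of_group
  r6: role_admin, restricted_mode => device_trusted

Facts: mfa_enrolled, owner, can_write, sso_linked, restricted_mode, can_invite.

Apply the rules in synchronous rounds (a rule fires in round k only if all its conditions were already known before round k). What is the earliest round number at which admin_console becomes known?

2

Round 1: r1 [owner, mfa_enrolled, can_invite => elevated]; r2 [mfa_enrolled => session_fresh]; r5 [can_write, owner, mfa_enrolled => member_of_group]. Adds elevated, session_fresh, member_of_group.
Round 2: r4 [member_of_group, elevated, session_fresh => admin_console]. Adds admin_console.
admin_console first appears in round 2.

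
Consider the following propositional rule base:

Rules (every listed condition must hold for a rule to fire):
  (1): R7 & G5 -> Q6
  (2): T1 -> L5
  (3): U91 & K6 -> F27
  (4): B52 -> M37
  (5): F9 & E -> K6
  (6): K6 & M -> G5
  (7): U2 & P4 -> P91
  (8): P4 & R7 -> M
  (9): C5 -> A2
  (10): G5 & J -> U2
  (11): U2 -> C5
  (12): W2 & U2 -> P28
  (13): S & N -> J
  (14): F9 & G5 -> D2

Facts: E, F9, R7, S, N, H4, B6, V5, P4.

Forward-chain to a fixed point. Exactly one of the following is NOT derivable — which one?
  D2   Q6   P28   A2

Round 1 — (5), (8), (13), derive K6, M, J.
Round 2 — (6), derive G5.
Round 3 — (1), (10), (14), derive Q6, U2, D2.
Round 4 — (7), (11), derive P91, C5.
Round 5 — (9), derive A2.
Derived: D2 (round 3), Q6 (round 3), A2 (round 5). P28 never appears in any round.

P28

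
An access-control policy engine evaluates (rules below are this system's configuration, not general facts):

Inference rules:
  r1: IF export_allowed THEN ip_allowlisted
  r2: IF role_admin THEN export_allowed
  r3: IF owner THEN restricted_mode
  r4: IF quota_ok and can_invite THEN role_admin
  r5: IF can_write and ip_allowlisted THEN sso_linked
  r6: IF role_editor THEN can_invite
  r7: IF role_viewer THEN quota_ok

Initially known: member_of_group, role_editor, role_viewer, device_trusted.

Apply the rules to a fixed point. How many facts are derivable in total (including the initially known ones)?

Round 1 — r6, r7, derive can_invite, quota_ok.
Round 2 — r4, derive role_admin.
Round 3 — r2, derive export_allowed.
Round 4 — r1, derive ip_allowlisted.
Closure: {can_invite, device_trusted, export_allowed, ip_allowlisted, member_of_group, quota_ok, role_admin, role_editor, role_viewer} — 9 facts.

9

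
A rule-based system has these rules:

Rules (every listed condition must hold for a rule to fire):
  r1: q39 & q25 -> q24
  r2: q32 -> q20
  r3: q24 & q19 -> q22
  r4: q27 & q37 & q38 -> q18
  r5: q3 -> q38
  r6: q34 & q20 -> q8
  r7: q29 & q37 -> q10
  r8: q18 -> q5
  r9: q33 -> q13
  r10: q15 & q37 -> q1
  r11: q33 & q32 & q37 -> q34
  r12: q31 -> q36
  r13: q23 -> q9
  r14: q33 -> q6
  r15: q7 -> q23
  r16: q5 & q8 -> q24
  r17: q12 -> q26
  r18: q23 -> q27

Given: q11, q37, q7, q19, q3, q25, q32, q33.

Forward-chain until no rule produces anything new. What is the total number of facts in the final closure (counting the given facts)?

[1] r2 [q32 -> q20]; r5 [q3 -> q38]; r9 [q33 -> q13]; r11 [q33 & q32 & q37 -> q34]; r14 [q33 -> q6]; r15 [q7 -> q23]. ⇒ new: q20, q38, q13, q34, q6, q23.
[2] r6 [q34 & q20 -> q8]; r13 [q23 -> q9]; r18 [q23 -> q27]. ⇒ new: q8, q9, q27.
[3] r4 [q27 & q37 & q38 -> q18]. ⇒ new: q18.
[4] r8 [q18 -> q5]. ⇒ new: q5.
[5] r16 [q5 & q8 -> q24]. ⇒ new: q24.
[6] r3 [q24 & q19 -> q22]. ⇒ new: q22.
Closure: {q11, q13, q18, q19, q20, q22, q23, q24, q25, q27, q3, q32, q33, q34, q37, q38, q5, q6, q7, q8, q9} — 21 facts.

21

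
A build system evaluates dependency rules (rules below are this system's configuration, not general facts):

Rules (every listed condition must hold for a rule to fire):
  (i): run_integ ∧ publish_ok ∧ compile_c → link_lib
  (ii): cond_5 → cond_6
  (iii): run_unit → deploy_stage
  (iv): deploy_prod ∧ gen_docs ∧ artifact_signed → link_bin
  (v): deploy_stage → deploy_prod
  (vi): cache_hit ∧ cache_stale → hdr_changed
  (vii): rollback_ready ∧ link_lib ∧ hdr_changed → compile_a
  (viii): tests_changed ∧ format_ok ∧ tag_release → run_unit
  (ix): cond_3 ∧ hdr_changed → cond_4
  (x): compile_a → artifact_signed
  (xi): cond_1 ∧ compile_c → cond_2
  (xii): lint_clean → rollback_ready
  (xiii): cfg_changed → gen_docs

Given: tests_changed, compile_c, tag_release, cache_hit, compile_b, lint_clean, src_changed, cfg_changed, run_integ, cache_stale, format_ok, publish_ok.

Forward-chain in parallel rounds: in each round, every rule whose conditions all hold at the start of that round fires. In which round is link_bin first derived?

Round 1 — (i), (vi), (viii), (xii), (xiii), derive link_lib, hdr_changed, run_unit, rollback_ready, gen_docs.
Round 2 — (iii), (vii), derive deploy_stage, compile_a.
Round 3 — (v), (x), derive deploy_prod, artifact_signed.
Round 4 — (iv), derive link_bin.
link_bin first appears in round 4.

4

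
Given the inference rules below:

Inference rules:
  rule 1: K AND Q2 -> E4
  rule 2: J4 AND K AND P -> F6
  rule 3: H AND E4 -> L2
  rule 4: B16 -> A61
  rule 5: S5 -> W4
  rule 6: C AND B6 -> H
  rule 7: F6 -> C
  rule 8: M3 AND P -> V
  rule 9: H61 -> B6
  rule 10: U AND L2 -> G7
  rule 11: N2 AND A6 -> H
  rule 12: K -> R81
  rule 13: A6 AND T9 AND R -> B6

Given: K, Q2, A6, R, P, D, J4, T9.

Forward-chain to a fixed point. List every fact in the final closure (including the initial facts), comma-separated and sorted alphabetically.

[1] rule 1 [K AND Q2 -> E4]; rule 2 [J4 AND K AND P -> F6]; rule 12 [K -> R81]; rule 13 [A6 AND T9 AND R -> B6]. ⇒ new: E4, F6, R81, B6.
[2] rule 7 [F6 -> C]. ⇒ new: C.
[3] rule 6 [C AND B6 -> H]. ⇒ new: H.
[4] rule 3 [H AND E4 -> L2]. ⇒ new: L2.

A6, B6, C, D, E4, F6, H, J4, K, L2, P, Q2, R, R81, T9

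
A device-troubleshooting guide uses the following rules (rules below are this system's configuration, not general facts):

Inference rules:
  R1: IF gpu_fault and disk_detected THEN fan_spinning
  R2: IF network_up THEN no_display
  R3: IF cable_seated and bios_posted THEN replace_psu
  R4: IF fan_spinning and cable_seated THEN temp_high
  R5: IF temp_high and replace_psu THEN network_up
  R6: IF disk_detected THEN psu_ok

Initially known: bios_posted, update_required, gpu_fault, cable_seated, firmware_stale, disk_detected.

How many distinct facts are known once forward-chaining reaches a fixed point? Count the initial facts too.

12

Round 1 — R1, R3, R6, derive fan_spinning, replace_psu, psu_ok.
Round 2 — R4, derive temp_high.
Round 3 — R5, derive network_up.
Round 4 — R2, derive no_display.
Closure: {bios_posted, cable_seated, disk_detected, fan_spinning, firmware_stale, gpu_fault, network_up, no_display, psu_ok, replace_psu, temp_high, update_required} — 12 facts.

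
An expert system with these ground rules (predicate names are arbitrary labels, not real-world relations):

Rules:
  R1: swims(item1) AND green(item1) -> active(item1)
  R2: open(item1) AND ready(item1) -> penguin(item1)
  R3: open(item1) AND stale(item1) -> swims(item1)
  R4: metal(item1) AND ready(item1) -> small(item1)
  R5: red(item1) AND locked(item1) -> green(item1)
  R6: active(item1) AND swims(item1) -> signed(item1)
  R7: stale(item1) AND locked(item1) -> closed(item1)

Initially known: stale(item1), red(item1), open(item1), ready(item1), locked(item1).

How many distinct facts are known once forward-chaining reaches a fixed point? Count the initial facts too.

11

Round 1 — R2, R3, R5, R7, derive penguin(item1), swims(item1), green(item1), closed(item1).
Round 2 — R1, derive active(item1).
Round 3 — R6, derive signed(item1).
Closure: {active(item1), closed(item1), green(item1), locked(item1), open(item1), penguin(item1), ready(item1), red(item1), signed(item1), stale(item1), swims(item1)} — 11 facts.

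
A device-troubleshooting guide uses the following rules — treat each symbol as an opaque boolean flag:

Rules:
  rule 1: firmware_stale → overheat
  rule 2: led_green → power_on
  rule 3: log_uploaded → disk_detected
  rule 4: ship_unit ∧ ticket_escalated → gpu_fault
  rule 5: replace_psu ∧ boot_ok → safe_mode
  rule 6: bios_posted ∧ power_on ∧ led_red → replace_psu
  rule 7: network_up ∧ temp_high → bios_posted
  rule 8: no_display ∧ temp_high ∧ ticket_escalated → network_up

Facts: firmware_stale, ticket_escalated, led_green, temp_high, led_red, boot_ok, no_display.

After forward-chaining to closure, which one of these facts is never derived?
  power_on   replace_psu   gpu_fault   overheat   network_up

[1] rule 1 [firmware_stale → overheat]; rule 2 [led_green → power_on]; rule 8 [no_display ∧ temp_high ∧ ticket_escalated → network_up]. ⇒ new: overheat, power_on, network_up.
[2] rule 7 [network_up ∧ temp_high → bios_posted]. ⇒ new: bios_posted.
[3] rule 6 [bios_posted ∧ power_on ∧ led_red → replace_psu]. ⇒ new: replace_psu.
[4] rule 5 [replace_psu ∧ boot_ok → safe_mode]. ⇒ new: safe_mode.
Derived: power_on (round 1), replace_psu (round 3), network_up (round 1), overheat (round 1). gpu_fault never appears in any round.

gpu_fault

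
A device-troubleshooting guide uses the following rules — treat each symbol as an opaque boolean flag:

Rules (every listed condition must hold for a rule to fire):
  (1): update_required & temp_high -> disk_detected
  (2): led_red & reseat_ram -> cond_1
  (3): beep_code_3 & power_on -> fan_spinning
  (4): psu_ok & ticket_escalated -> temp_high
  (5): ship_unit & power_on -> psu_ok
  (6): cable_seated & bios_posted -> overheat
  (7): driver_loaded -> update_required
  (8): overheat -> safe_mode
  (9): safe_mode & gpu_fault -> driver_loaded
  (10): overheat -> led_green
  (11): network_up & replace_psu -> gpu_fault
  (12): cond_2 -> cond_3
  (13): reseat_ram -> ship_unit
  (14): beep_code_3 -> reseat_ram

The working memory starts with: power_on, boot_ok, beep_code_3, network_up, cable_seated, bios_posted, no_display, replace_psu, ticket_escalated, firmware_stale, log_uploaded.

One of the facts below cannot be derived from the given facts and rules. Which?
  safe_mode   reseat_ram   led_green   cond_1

Round 1: (3) [beep_code_3 & power_on -> fan_spinning]; (6) [cable_seated & bios_posted -> overheat]; (11) [network_up & replace_psu -> gpu_fault]; (14) [beep_code_3 -> reseat_ram]. New: fan_spinning, overheat, gpu_fault, reseat_ram.
Round 2: (8) [overheat -> safe_mode]; (10) [overheat -> led_green]; (13) [reseat_ram -> ship_unit]. New: safe_mode, led_green, ship_unit.
Round 3: (5) [ship_unit & power_on -> psu_ok]; (9) [safe_mode & gpu_fault -> driver_loaded]. New: psu_ok, driver_loaded.
Round 4: (4) [psu_ok & ticket_escalated -> temp_high]; (7) [driver_loaded -> update_required]. New: temp_high, update_required.
Round 5: (1) [update_required & temp_high -> disk_detected]. New: disk_detected.
Derived: safe_mode (round 2), reseat_ram (round 1), led_green (round 2). cond_1 never appears in any round.

cond_1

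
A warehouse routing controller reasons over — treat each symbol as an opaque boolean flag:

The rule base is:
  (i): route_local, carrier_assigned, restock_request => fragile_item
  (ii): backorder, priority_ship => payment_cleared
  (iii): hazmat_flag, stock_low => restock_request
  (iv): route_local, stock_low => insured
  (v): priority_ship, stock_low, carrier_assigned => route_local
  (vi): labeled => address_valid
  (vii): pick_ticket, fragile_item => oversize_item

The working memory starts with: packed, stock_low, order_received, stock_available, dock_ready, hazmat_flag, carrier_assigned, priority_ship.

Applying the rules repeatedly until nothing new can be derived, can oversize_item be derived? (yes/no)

[1] (iii) [hazmat_flag, stock_low => restock_request]; (v) [priority_ship, stock_low, carrier_assigned => route_local]. ⇒ new: restock_request, route_local.
[2] (i) [route_local, carrier_assigned, restock_request => fragile_item]; (iv) [route_local, stock_low => insured]. ⇒ new: fragile_item, insured.
Fixed point reached. oversize_item is concluded only by (vii); (vii) needs pick_ticket (never derived).

no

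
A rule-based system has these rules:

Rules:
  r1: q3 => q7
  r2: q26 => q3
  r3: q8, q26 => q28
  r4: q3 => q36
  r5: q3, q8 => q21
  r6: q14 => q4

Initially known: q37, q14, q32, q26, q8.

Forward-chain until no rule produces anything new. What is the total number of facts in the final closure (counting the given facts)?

Round 1 fires r2, r3, r6, giving q3, q28, q4.
Round 2 fires r1, r4, r5, giving q7, q36, q21.
Closure: {q14, q21, q26, q28, q3, q32, q36, q37, q4, q7, q8} — 11 facts.

11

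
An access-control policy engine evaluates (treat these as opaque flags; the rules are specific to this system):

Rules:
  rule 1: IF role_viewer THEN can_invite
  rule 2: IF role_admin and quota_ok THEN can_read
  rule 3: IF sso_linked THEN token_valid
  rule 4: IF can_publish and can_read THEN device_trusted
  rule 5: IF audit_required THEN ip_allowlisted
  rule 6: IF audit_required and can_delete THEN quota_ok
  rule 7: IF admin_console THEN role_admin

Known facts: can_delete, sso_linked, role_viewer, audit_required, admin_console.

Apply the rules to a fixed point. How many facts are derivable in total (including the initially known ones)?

11

Round 1: rule 1 [IF role_viewer THEN can_invite]; rule 3 [IF sso_linked THEN token_valid]; rule 5 [IF audit_required THEN ip_allowlisted]; rule 6 [IF audit_required and can_delete THEN quota_ok]; rule 7 [IF admin_console THEN role_admin]. New: can_invite, token_valid, ip_allowlisted, quota_ok, role_admin.
Round 2: rule 2 [IF role_admin and quota_ok THEN can_read]. New: can_read.
Closure: {admin_console, audit_required, can_delete, can_invite, can_read, ip_allowlisted, quota_ok, role_admin, role_viewer, sso_linked, token_valid} — 11 facts.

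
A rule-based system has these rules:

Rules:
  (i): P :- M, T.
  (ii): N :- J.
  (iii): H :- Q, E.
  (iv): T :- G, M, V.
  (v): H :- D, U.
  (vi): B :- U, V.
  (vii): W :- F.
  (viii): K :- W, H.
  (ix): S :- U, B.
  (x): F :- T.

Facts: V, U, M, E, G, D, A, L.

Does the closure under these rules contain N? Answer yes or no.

no

[1] (iv) [T :- G, M, V.]; (v) [H :- D, U.]; (vi) [B :- U, V.]. ⇒ new: T, H, B.
[2] (i) [P :- M, T.]; (ix) [S :- U, B.]; (x) [F :- T.]. ⇒ new: P, S, F.
[3] (vii) [W :- F.]. ⇒ new: W.
[4] (viii) [K :- W, H.]. ⇒ new: K.
Fixed point reached. N is concluded only by (ii); (ii) needs J (never derived).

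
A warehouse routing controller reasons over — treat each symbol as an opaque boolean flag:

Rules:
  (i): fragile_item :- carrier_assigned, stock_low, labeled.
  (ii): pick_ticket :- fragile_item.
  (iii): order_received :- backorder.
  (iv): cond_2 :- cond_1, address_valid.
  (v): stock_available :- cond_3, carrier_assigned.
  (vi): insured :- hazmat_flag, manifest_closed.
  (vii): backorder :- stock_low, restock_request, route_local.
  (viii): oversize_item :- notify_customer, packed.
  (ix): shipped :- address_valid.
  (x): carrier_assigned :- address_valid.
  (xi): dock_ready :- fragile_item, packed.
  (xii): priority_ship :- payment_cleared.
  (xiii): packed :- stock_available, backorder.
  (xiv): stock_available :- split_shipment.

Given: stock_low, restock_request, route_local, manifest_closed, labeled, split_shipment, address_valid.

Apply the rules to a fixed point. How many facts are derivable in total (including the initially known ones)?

Round 1: (vii) [backorder :- stock_low, restock_request, route_local.]; (ix) [shipped :- address_valid.]; (x) [carrier_assigned :- address_valid.]; (xiv) [stock_available :- split_shipment.]. Adds backorder, shipped, carrier_assigned, stock_available.
Round 2: (i) [fragile_item :- carrier_assigned, stock_low, labeled.]; (iii) [order_received :- backorder.]; (xiii) [packed :- stock_available, backorder.]. Adds fragile_item, order_received, packed.
Round 3: (ii) [pick_ticket :- fragile_item.]; (xi) [dock_ready :- fragile_item, packed.]. Adds pick_ticket, dock_ready.
Closure: {address_valid, backorder, carrier_assigned, dock_ready, fragile_item, labeled, manifest_closed, order_received, packed, pick_ticket, restock_request, route_local, shipped, split_shipment, stock_available, stock_low} — 16 facts.

16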